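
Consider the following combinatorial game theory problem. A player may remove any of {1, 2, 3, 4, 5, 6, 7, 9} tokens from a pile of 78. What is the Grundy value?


The subtraction set is S = {1, 2, 3, 4, 5, 6, 7, 9}.
G(k) = mex{ G(k - s) : s in S, s <= k }. We compute iteratively: G(0) = 0.
G(1) = mex({0}) = 1
G(2) = mex({0, 1}) = 2
G(3) = mex({0, 1, 2}) = 3
G(4) = mex({0, 1, 2, 3}) = 4
G(5) = mex({0, 1, 2, 3, 4}) = 5
G(6) = mex({0, 1, 2, 3, 4, 5}) = 6
G(7) = mex({0, 1, 2, 3, 4, 5, 6}) = 7
G(8) = mex({1, 2, 3, 4, 5, 6, 7}) = 0
G(9) = mex({0, 2, 3, 4, 5, 6, 7}) = 1
G(10) = mex({0, 1, 3, 4, 5, 6, 7}) = 2
G(11) = mex({0, 1, 2, 4, 5, 6, 7}) = 3
G(12) = mex({0, 1, 2, 3, 5, 6, 7}) = 4
G(13) = mex({0, 1, 2, 3, 4, 6, 7}) = 5
G(14) = mex({0, 1, 2, 3, 4, 5, 7}) = 6
G(15) = mex({0, 1, 2, 3, 4, 5, 6}) = 7
G(16) = mex({1, 2, 3, 4, 5, 6, 7}) = 0
Observe that G(8)..G(16) = 0, 1, 2, 3, 4, 5, 6, 7, 0 repeats G(0)..G(8) = 0, 1, 2, 3, 4, 5, 6, 7, 0.
For k >= max(S) = 9, G(k) is determined by the previous 9 values G(k-9)..G(k-1); a window of 9 consecutive values has recurred shifted by 8, so by induction G(k + 8) = G(k) for all k >= 0: the sequence is periodic from the start with period 8.
One period: G(0..7) = 0, 1, 2, 3, 4, 5, 6, 7.
78 mod 8 = 6, so G(78) = G(6) = 6.

6


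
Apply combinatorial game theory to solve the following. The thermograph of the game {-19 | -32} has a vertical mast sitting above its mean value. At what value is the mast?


Game = {-19 | -32}, a switch {a | b} with numbers a > b.
Its thermograph has left wall a - t and right wall b + t, which meet at t = (a - b)/2, where both equal (a + b)/2. So the mast (mean value) is at (a + b)/2.
Mean = (-19 + (-32))/2 = -51/2 = -51/2

-51/2


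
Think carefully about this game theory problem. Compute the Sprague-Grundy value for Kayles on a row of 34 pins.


Kayles: a move removes 1 or 2 adjacent pins from a contiguous row.
Removing pins from a row of k leaves two independent rows (a, b) with a + b = k - 1 (one pin) or a + b = k - 2 (two pins); an end removal gives a = 0.
By Sprague-Grundy, G(k) = mex{ G(a) XOR G(b) } over all these splits. G(0) = 0.
G(1): splits (0,0):0^0=0 -> mex({0}) = 1
G(2): splits (0,1):0^1=1 (0,0):0^0=0 -> mex({0, 1}) = 2
G(3): splits (0,2):0^2=2 (1,1):1^1=0 (0,1):0^1=1 -> mex({0, 1, 2}) = 3
G(4): splits (0,3):0^3=3 (1,2):1^2=3 (0,2):0^2=2 (1,1):1^1=0 -> mex({0, 2, 3}) = 1
G(5): splits (0,4):0^1=1 (1,3):1^3=2 (2,2):2^2=0 (0,3):0^3=3 (1,2):1^2=3 -> mex({0, 1, 2, 3}) = 4
G(6) = mex({0, 1, 2, 4}) = 3
G(7) = mex({0, 1, 3, 4, 5}) = 2
G(8) = mex({0, 2, 3, 5, 6}) = 1
G(9) = mex({0, 1, 2, 3, 6, 7}) = 4
G(10) = mex({0, 1, 3, 4, 5, 7}) = 2
G(11) = mex({0, 1, 2, 3, 4, 5}) = 6
G(12) = mex({0, 1, 2, 3, 5, 6, 7}) = 4
G(13) = mex({0, 2, 3, 4, 6, 7}) = 1
G(14) = mex({0, 1, 4, 5, 6, 7}) = 2
G(15) = mex({0, 1, 2, 3, 4, 5, 6}) = 7
G(16) = mex({0, 2, 3, 5, 6, 7}) = 1
G(17) = mex({0, 1, 2, 3, 5, 6, 7}) = 4
G(18) = mex({0, 1, 2, 4, 5, 6}) = 3
G(19) = mex({0, 1, 3, 4, 5, 7}) = 2
G(20) = mex({0, 2, 3, 4, 5, 6, 7}) = 1
G(21) = mex({0, 1, 2, 3, 5, 6, 7}) = 4
G(22) = mex({0, 1, 2, 3, 4, 5, 7}) = 6
G(23) = mex({0, 1, 2, 3, 4, 5, 6}) = 7
G(24) = mex({0, 1, 2, 3, 5, 6, 7}) = 4
G(25) = mex({0, 2, 3, 4, 6, 7}) = 1
G(26) = mex({0, 1, 3, 4, 5, 6, 7}) = 2
G(27) = mex({0, 1, 2, 3, 4, 5, 6, 7}) = 8
G(28) = mex({0, 1, 2, 3, 4, 6, 7, 8}) = 5
G(29) = mex({0, 1, 2, 3, 5, 6, 7, 8, 9}) = 4
G(30) = mex({0, 1, 2, 3, 4, 5, 6, 9, 10}) = 7
G(31) = mex({0, 1, 3, 4, 5, 7, 10, 11}) = 2
G(32) = mex({0, 2, 3, 4, 5, 6, 7, 9, 11}) = 1
G(33) = mex({0, 1, 2, 3, 4, 5, 6, 7, 9, 12}) = 8
G(34) = mex({0, 1, 2, 3, 4, 5, 7, 8, 11, 12}) = 6
Therefore G(34) = 6.

6


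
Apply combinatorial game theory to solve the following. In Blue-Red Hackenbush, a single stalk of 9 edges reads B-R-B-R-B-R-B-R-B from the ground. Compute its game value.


Edges (from ground): B-R-B-R-B-R-B-R-B
By Berlekamp's sign-expansion rule, a Blue-Red Hackenbush stalk has the value of the surreal number whose sign sequence is the edge sequence with B -> + and R -> -.
Sign sequence: +-+-+-+-+
Trace the sign expansion in the surreal number tree, starting from 0:
Edge 1: B (sign +) -> bounds (0, +inf), value = 1
Edge 2: R (sign -) -> bounds (0, 1), value = 1/2
Edge 3: B (sign +) -> bounds (1/2, 1), value = 3/4
Edge 4: R (sign -) -> bounds (1/2, 3/4), value = 5/8
Edge 5: B (sign +) -> bounds (5/8, 3/4), value = 11/16
Edge 6: R (sign -) -> bounds (5/8, 11/16), value = 21/32
Edge 7: B (sign +) -> bounds (21/32, 11/16), value = 43/64
Edge 8: R (sign -) -> bounds (21/32, 43/64), value = 85/128
Edge 9: B (sign +) -> bounds (85/128, 43/64), value = 171/256
Game value = 171/256

171/256


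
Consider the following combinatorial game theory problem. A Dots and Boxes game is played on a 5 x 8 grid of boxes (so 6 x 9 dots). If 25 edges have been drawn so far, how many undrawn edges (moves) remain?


Grid: 5 x 8 boxes, i.e. 6 rows and 9 columns of dots.
Horizontal edges: (rows + 1) * cols = 6 * 8 = 48
Vertical edges: rows * (cols + 1) = 5 * 9 = 45
Total edges: 48 + 45 = 93
Edges drawn: 25
Remaining: 93 - 25 = 68

68


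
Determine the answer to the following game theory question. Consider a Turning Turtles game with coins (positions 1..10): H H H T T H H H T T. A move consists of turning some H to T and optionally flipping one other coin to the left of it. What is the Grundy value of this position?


Coins: H H H T T H H H T T
Key fact: a single head at position k behaves exactly like a Nim heap of size k (turning it to T and optionally flipping a coin at j < k corresponds to moving the heap from k to j, or to 0), and heads combine as a disjunctive sum (two heads at the same place would cancel, matching j XOR j = 0). So the Nim-value is the XOR of the 1-indexed positions of the heads.
Face-up positions (1-indexed): [1, 2, 3, 6, 7, 8]
XOR 0 with 1: 0 XOR 1 = 1
XOR 1 with 2: 1 XOR 2 = 3
XOR 3 with 3: 3 XOR 3 = 0
XOR 0 with 6: 0 XOR 6 = 6
XOR 6 with 7: 6 XOR 7 = 1
XOR 1 with 8: 1 XOR 8 = 9
Nim-value = 9

9


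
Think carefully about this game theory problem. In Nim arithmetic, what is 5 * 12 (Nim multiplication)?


Nim multiplication is bilinear over XOR: (u XOR v) * w = (u*w) XOR (v*w).
So we split each operand into its bit components and XOR the pairwise Nim products.
5 = 1 + 4 (as XOR of powers of 2).
12 = 4 + 8 (as XOR of powers of 2).
Using the standard Nim-product table on single bits:
  2*2 = 3,   2*4 = 8,   2*8 = 12,
  4*4 = 6,   4*8 = 11,  8*8 = 13,
and  1*x = x (identity), k*l = l*k (commutative).
Pairwise Nim products:
  1 * 4 = 4
  1 * 8 = 8
  4 * 4 = 6
  4 * 8 = 11
XOR them: 4 XOR 8 XOR 6 XOR 11 = 1.
Result: 5 * 12 = 1 (in Nim).

1


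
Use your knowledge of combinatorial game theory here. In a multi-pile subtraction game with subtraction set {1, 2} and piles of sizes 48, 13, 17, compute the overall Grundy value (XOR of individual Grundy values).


Subtraction set: {1, 2}
For this subtraction set, G(n) = n mod 3 (period = max + 1 = 3).
Pile 1 (size 48): G(48) = 48 mod 3 = 0
Pile 2 (size 13): G(13) = 13 mod 3 = 1
Pile 3 (size 17): G(17) = 17 mod 3 = 2
Total Grundy value = XOR of all: 0 XOR 1 XOR 2 = 3

3


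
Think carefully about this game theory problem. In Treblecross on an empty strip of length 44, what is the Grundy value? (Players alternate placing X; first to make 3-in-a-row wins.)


Treblecross: place X on empty cells; 3-in-a-row wins.
Playing within two cells of an existing X lets the opponent win at once, so sensible play treats the cells i-2..i+2 around each X as dead. The player left with no safe cell loses, so this is a normal-play take-away game on strips of safe cells.
Placing X at cell i (0-indexed) of a strip of k safe cells leaves independent strips of sizes max(0, i-2) and max(0, k-i-3). Hence G(k) = mex{ G(max(0,i-2)) XOR G(max(0,k-i-3)) : 0 <= i < k }, with G(0) = 0.
G(1): splits (0,0):0^0=0 -> mex({0}) = 1
G(2): splits (0,0):0^0=0 -> mex({0}) = 1
G(3): splits (0,0):0^0=0 -> mex({0}) = 1
G(4): splits (0,1):0^1=1 (0,0):0^0=0 -> mex({0, 1}) = 2
G(5): splits (0,2):0^1=1 (0,1):0^1=1 (0,0):0^0=0 -> mex({0, 1}) = 2
G(6) = mex({1}) = 0
G(7) = mex({0, 1, 2}) = 3
G(8) = mex({0, 1, 2}) = 3
G(9) = mex({0, 2}) = 1
G(10) = mex({0, 2, 3}) = 1
G(11) = mex({0, 3}) = 1
G(12) = mex({1, 3}) = 0
G(13) = mex({0, 1, 2, 3}) = 4
G(14) = mex({0, 1, 2}) = 3
G(15) = mex({0, 1, 2}) = 3
G(16) = mex({0, 1, 2, 4}) = 3
G(17) = mex({0, 1, 3, 4}) = 2
G(18) = mex({0, 1, 3, 4}) = 2
G(19) = mex({0, 1, 3, 5}) = 2
G(20) = mex({0, 1, 2, 3, 5}) = 4
G(21) = mex({0, 1, 2, 3, 5}) = 4
G(22) = mex({1, 2, 6}) = 0
G(23) = mex({0, 1, 2, 3, 4, 6}) = 5
G(24) = mex({0, 1, 2, 3, 4}) = 5
G(25) = mex({0, 1, 3, 4, 7}) = 2
G(26) = mex({0, 1, 3, 4, 5, 7}) = 2
G(27) = mex({0, 1, 3, 5}) = 2
G(28) = mex({0, 1, 2, 5}) = 3
G(29) = mex({0, 1, 2, 4, 5, 6}) = 3
G(30) = mex({1, 2, 4, 6}) = 0
G(31) = mex({0, 1, 2, 3, 4, 6}) = 5
G(32) = mex({1, 2, 3, 4, 7}) = 0
G(33) = mex({0, 3, 7}) = 1
G(34) = mex({0, 2, 3, 5, 7}) = 1
G(35) = mex({0, 2, 3, 5, 6}) = 1
G(36) = mex({0, 1, 2, 5, 6}) = 3
G(37) = mex({0, 1, 2, 4, 5, 6}) = 3
G(38) = mex({0, 1, 2, 4}) = 3
G(39) = mex({0, 1, 2, 3, 4, 7}) = 5
G(40) = mex({0, 1, 2, 3, 4, 5, 7}) = 6
G(41) = mex({0, 1, 2, 3, 5, 7}) = 4
G(42) = mex({0, 1, 2, 3, 5, 6, 7}) = 4
G(43) = mex({0, 2, 3, 5, 6}) = 1
G(44) = mex({1, 2, 3, 4, 5, 6}) = 0
Therefore G(44) = 0.

0


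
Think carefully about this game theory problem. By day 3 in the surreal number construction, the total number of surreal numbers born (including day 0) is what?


Day 0: {|} = 0 is born. Count = 1.
Day n: the number of surreal numbers born by day n is 2^(n+1) - 1.
By day 0: 2^1 - 1 = 1
By day 1: 2^2 - 1 = 3
By day 2: 2^3 - 1 = 7
By day 3: 2^4 - 1 = 15
By day 3: 15 surreal numbers.

15


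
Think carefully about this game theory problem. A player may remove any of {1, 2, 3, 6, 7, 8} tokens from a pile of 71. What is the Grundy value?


The subtraction set is S = {1, 2, 3, 6, 7, 8}.
G(k) = mex{ G(k - s) : s in S, s <= k }. We compute iteratively: G(0) = 0.
G(1) = mex({0}) = 1
G(2) = mex({0, 1}) = 2
G(3) = mex({0, 1, 2}) = 3
G(4) = mex({1, 2, 3}) = 0
G(5) = mex({0, 2, 3}) = 1
G(6) = mex({0, 1, 3}) = 2
G(7) = mex({0, 1, 2}) = 3
G(8) = mex({0, 1, 2, 3}) = 4
G(9) = mex({1, 2, 3, 4}) = 0
G(10) = mex({0, 2, 3, 4}) = 1
G(11) = mex({0, 1, 3, 4}) = 2
G(12) = mex({0, 1, 2}) = 3
G(13) = mex({1, 2, 3}) = 0
G(14) = mex({0, 2, 3, 4}) = 1
G(15) = mex({0, 1, 3, 4}) = 2
G(16) = mex({0, 1, 2, 4}) = 3
Observe that G(9)..G(16) = 0, 1, 2, 3, 0, 1, 2, 3 repeats G(0)..G(7) = 0, 1, 2, 3, 0, 1, 2, 3.
For k >= max(S) = 8, G(k) is determined by the previous 8 values G(k-8)..G(k-1); a window of 8 consecutive values has recurred shifted by 9, so by induction G(k + 9) = G(k) for all k >= 0: the sequence is periodic from the start with period 9.
One period: G(0..8) = 0, 1, 2, 3, 0, 1, 2, 3, 4.
71 mod 9 = 8, so G(71) = G(8) = 4.

4


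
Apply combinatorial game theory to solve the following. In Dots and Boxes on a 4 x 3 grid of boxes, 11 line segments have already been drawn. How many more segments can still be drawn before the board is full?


Grid: 4 x 3 boxes, i.e. 5 rows and 4 columns of dots.
Horizontal edges: (rows + 1) * cols = 5 * 3 = 15
Vertical edges: rows * (cols + 1) = 4 * 4 = 16
Total edges: 15 + 16 = 31
Edges drawn: 11
Remaining: 31 - 11 = 20

20


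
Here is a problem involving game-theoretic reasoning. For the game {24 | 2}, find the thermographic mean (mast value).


Game = {24 | 2}, a switch {a | b} with numbers a > b.
Its thermograph has left wall a - t and right wall b + t, which meet at t = (a - b)/2, where both equal (a + b)/2. So the mast (mean value) is at (a + b)/2.
Mean = (24 + (2))/2 = 26/2 = 13

13


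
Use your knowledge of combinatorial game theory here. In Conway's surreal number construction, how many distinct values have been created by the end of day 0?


Day 0: {|} = 0 is born. Count = 1.
Day n: the number of surreal numbers born by day n is 2^(n+1) - 1.
By day 0: 2^1 - 1 = 1
By day 0: 1 surreal numbers.

1


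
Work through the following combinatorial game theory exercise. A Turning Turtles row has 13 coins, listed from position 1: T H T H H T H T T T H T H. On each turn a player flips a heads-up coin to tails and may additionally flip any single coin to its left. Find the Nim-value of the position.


Coins: T H T H H T H T T T H T H
Key fact: a single head at position k behaves exactly like a Nim heap of size k (turning it to T and optionally flipping a coin at j < k corresponds to moving the heap from k to j, or to 0), and heads combine as a disjunctive sum (two heads at the same place would cancel, matching j XOR j = 0). So the Nim-value is the XOR of the 1-indexed positions of the heads.
Face-up positions (1-indexed): [2, 4, 5, 7, 11, 13]
XOR 0 with 2: 0 XOR 2 = 2
XOR 2 with 4: 2 XOR 4 = 6
XOR 6 with 5: 6 XOR 5 = 3
XOR 3 with 7: 3 XOR 7 = 4
XOR 4 with 11: 4 XOR 11 = 15
XOR 15 with 13: 15 XOR 13 = 2
Nim-value = 2

2


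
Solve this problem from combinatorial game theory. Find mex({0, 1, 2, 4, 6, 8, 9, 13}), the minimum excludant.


Set = {0, 1, 2, 4, 6, 8, 9, 13}
0 is in the set.
1 is in the set.
2 is in the set.
3 is NOT in the set. This is the mex.
mex = 3

3


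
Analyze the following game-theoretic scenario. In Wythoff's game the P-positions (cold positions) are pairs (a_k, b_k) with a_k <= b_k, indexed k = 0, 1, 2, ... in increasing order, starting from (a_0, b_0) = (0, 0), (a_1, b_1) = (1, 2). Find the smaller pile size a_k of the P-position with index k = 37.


By Wythoff's theorem, a_k = floor(k * phi) and b_k = floor(k * phi^2) = a_k + k, where phi = (1 + sqrt(5))/2 is the golden ratio.
phi = (1 + sqrt(5))/2 = 1.618034
k = 37
k * phi = 37 * 1.618034 = 59.867258
a_37 = floor(k * phi) = 59

59


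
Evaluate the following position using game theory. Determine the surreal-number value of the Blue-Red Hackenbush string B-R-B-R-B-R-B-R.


Edges (from ground): B-R-B-R-B-R-B-R
By Berlekamp's sign-expansion rule, a Blue-Red Hackenbush stalk has the value of the surreal number whose sign sequence is the edge sequence with B -> + and R -> -.
Sign sequence: +-+-+-+-
Trace the sign expansion in the surreal number tree, starting from 0:
Edge 1: B (sign +) -> bounds (0, +inf), value = 1
Edge 2: R (sign -) -> bounds (0, 1), value = 1/2
Edge 3: B (sign +) -> bounds (1/2, 1), value = 3/4
Edge 4: R (sign -) -> bounds (1/2, 3/4), value = 5/8
Edge 5: B (sign +) -> bounds (5/8, 3/4), value = 11/16
Edge 6: R (sign -) -> bounds (5/8, 11/16), value = 21/32
Edge 7: B (sign +) -> bounds (21/32, 11/16), value = 43/64
Edge 8: R (sign -) -> bounds (21/32, 43/64), value = 85/128
Game value = 85/128

85/128


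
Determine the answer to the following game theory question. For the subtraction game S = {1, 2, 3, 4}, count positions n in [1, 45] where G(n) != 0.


Subtraction set S = {1, 2, 3, 4}, so G(n) = n mod 5.
G(n) = 0 when n is a multiple of 5.
Multiples of 5 in [1, 45]: 9
N-positions (nonzero Grundy) = 45 - 9 = 36

36


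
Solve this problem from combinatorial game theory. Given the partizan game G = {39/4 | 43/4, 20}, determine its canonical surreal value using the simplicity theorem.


Left options: {39/4}, max = 39/4
Right options: {43/4, 20}, min = 43/4
All options are numbers and max(Left) < min(Right), so by the simplicity theorem the value is the simplest (earliest-born) number strictly between 39/4 and 43/4.
The only integer strictly between 39/4 and 43/4 is 10.
No non-integer in the interval can be simpler: if x is a non-integer in the interval, then floor(x) or ceil(x) also lies in the interval (the interval contains an integer), and both are proper prefixes of x's sign expansion, i.e. born earlier. So the game value is 10.
Game value = 10

10


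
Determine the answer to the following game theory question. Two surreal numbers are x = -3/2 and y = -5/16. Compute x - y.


x = -3/2, y = -5/16
Converting to common denominator: 16
x = -24/16, y = -5/16
x - y = -3/2 - -5/16 = -19/16

-19/16


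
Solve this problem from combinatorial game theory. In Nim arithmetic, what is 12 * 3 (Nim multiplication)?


Nim multiplication is bilinear over XOR: (u XOR v) * w = (u*w) XOR (v*w).
So we split each operand into its bit components and XOR the pairwise Nim products.
12 = 4 + 8 (as XOR of powers of 2).
3 = 1 + 2 (as XOR of powers of 2).
Using the standard Nim-product table on single bits:
  2*2 = 3,   2*4 = 8,   2*8 = 12,
  4*4 = 6,   4*8 = 11,  8*8 = 13,
and  1*x = x (identity), k*l = l*k (commutative).
Pairwise Nim products:
  4 * 1 = 4
  4 * 2 = 8
  8 * 1 = 8
  8 * 2 = 12
XOR them: 4 XOR 8 XOR 8 XOR 12 = 8.
Result: 12 * 3 = 8 (in Nim).

8


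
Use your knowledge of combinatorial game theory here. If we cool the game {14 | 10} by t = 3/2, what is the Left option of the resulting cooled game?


Original game: {14 | 10} (a switch {a | b} with a > b).
Cooling by t (for t below the temperature (a - b)/2 = 2) taxes each move by t: {a | b} cooled by t is {a - t | b + t}.
Cooling amount: t = 3/2
Cooled Left option: 14 - 3/2 = 25/2
Cooled Right option: 10 + 3/2 = 23/2
Cooled game: {25/2 | 23/2}
Left option = 25/2

25/2


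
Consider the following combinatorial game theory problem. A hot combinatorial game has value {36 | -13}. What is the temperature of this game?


The game is {36 | -13}, a switch {a | b} with numbers a > b.
Cooling {a | b} by t gives {a - t | b + t}, which stops being hot when a - t = b + t, i.e. at t = (a - b)/2. So the temperature of a switch is (a - b)/2.
Temperature = (Left option - Right option) / 2
= (36 - (-13)) / 2
= 49 / 2
= 49/2

49/2


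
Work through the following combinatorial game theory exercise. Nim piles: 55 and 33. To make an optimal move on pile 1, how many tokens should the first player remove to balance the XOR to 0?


Piles: 55 and 33
Current XOR: 55 XOR 33 = 22 (non-zero, so this is an N-position).
To make the XOR zero, we need to find a move that balances the piles.
For pile 1 (size 55): target = 55 XOR 22 = 33
We reduce pile 1 from 55 to 33.
Tokens removed: 55 - 33 = 22
Verification: 33 XOR 33 = 0

22


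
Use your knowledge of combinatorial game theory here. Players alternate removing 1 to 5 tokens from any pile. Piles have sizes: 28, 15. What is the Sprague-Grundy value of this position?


Subtraction set: {1, 2, 3, 4, 5}
For this subtraction set, G(n) = n mod 6 (period = max + 1 = 6).
Pile 1 (size 28): G(28) = 28 mod 6 = 4
Pile 2 (size 15): G(15) = 15 mod 6 = 3
Total Grundy value = XOR of all: 4 XOR 3 = 7

7


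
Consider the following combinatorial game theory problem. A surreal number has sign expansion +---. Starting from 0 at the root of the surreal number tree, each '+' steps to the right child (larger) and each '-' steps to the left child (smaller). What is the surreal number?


Sign expansion: +---
Rule: track bounds (lo, hi), initially (-inf, +inf). On '+', the current value becomes lo and we move to the simplest number in (value, hi): value + 1 if hi = +inf, otherwise the midpoint (value + hi)/2. On '-', the current value becomes hi and we move to value - 1 if lo = -inf, otherwise the midpoint (lo + value)/2.
Start at 0.
Step 1: sign = +, move right. Bounds: (0, +inf). Value = 1
Step 2: sign = -, move left. Bounds: (0, 1). Value = 1/2
Step 3: sign = -, move left. Bounds: (0, 1/2). Value = 1/4
Step 4: sign = -, move left. Bounds: (0, 1/4). Value = 1/8
The surreal number with sign expansion +--- is 1/8.

1/8


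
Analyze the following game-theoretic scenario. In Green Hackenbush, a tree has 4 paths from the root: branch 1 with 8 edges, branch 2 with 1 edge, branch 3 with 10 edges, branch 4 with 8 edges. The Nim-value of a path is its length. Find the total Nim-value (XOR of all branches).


The tree has 4 branches from the ground vertex.
In Green Hackenbush, the Nim-value of a simple path of length k is k.
Branch 1: length 8, Nim-value = 8
Branch 2: length 1, Nim-value = 1
Branch 3: length 10, Nim-value = 10
Branch 4: length 8, Nim-value = 8
Total Nim-value = XOR of all branch values:
0 XOR 8 = 8
8 XOR 1 = 9
9 XOR 10 = 3
3 XOR 8 = 11
Nim-value of the tree = 11

11


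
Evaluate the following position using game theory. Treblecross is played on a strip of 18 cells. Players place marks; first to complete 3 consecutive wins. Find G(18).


Treblecross: place X on empty cells; 3-in-a-row wins.
Playing within two cells of an existing X lets the opponent win at once, so sensible play treats the cells i-2..i+2 around each X as dead. The player left with no safe cell loses, so this is a normal-play take-away game on strips of safe cells.
Placing X at cell i (0-indexed) of a strip of k safe cells leaves independent strips of sizes max(0, i-2) and max(0, k-i-3). Hence G(k) = mex{ G(max(0,i-2)) XOR G(max(0,k-i-3)) : 0 <= i < k }, with G(0) = 0.
G(1): splits (0,0):0^0=0 -> mex({0}) = 1
G(2): splits (0,0):0^0=0 -> mex({0}) = 1
G(3): splits (0,0):0^0=0 -> mex({0}) = 1
G(4): splits (0,1):0^1=1 (0,0):0^0=0 -> mex({0, 1}) = 2
G(5): splits (0,2):0^1=1 (0,1):0^1=1 (0,0):0^0=0 -> mex({0, 1}) = 2
G(6) = mex({1}) = 0
G(7) = mex({0, 1, 2}) = 3
G(8) = mex({0, 1, 2}) = 3
G(9) = mex({0, 2}) = 1
G(10) = mex({0, 2, 3}) = 1
G(11) = mex({0, 3}) = 1
G(12) = mex({1, 3}) = 0
G(13) = mex({0, 1, 2, 3}) = 4
G(14) = mex({0, 1, 2}) = 3
G(15) = mex({0, 1, 2}) = 3
G(16) = mex({0, 1, 2, 4}) = 3
G(17) = mex({0, 1, 3, 4}) = 2
G(18) = mex({0, 1, 3, 4}) = 2
Therefore G(18) = 2.

2


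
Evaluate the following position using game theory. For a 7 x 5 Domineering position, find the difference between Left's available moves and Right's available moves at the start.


Board is 7 x 5 (rows x cols).
Left (vertical) placements: (rows-1) * cols = 6 * 5 = 30
Right (horizontal) placements: rows * (cols-1) = 7 * 4 = 28
Advantage = Left - Right = 30 - 28 = 2

2


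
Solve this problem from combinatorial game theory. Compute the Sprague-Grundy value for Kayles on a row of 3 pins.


Kayles: a move removes 1 or 2 adjacent pins from a contiguous row.
Removing pins from a row of k leaves two independent rows (a, b) with a + b = k - 1 (one pin) or a + b = k - 2 (two pins); an end removal gives a = 0.
By Sprague-Grundy, G(k) = mex{ G(a) XOR G(b) } over all these splits. G(0) = 0.
G(1): splits (0,0):0^0=0 -> mex({0}) = 1
G(2): splits (0,1):0^1=1 (0,0):0^0=0 -> mex({0, 1}) = 2
G(3): splits (0,2):0^2=2 (1,1):1^1=0 (0,1):0^1=1 -> mex({0, 1, 2}) = 3
Therefore G(3) = 3.

3


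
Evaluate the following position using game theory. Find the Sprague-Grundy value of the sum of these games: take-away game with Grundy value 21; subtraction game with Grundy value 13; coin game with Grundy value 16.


By the Sprague-Grundy theorem, the Grundy value of a sum of games is the XOR of individual Grundy values.
take-away game: Grundy value = 21. Running XOR: 0 XOR 21 = 21
subtraction game: Grundy value = 13. Running XOR: 21 XOR 13 = 24
coin game: Grundy value = 16. Running XOR: 24 XOR 16 = 8
The combined Grundy value is 8.

8


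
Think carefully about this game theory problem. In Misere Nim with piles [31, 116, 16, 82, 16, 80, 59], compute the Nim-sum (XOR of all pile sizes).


We need the XOR (exclusive or) of all pile sizes.
After XOR-ing pile 1 (size 31): 0 XOR 31 = 31
After XOR-ing pile 2 (size 116): 31 XOR 116 = 107
After XOR-ing pile 3 (size 16): 107 XOR 16 = 123
After XOR-ing pile 4 (size 82): 123 XOR 82 = 41
After XOR-ing pile 5 (size 16): 41 XOR 16 = 57
After XOR-ing pile 6 (size 80): 57 XOR 80 = 105
After XOR-ing pile 7 (size 59): 105 XOR 59 = 82
The Nim-value of this position is 82.

82


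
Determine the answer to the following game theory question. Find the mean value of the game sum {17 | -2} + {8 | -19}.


G1 = {17 | -2}, G2 = {8 | -19}
Each is a switch {a | b} with numbers a > b; its mean value is (a + b)/2, and mean value is additive over game sums: m(G1 + G2) = m(G1) + m(G2).
Mean of G1 = (17 + (-2))/2 = 15/2 = 15/2
Mean of G2 = (8 + (-19))/2 = -11/2 = -11/2
Mean of G1 + G2 = 15/2 + -11/2 = 2

2


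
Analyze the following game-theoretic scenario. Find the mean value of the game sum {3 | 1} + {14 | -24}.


G1 = {3 | 1}, G2 = {14 | -24}
Each is a switch {a | b} with numbers a > b; its mean value is (a + b)/2, and mean value is additive over game sums: m(G1 + G2) = m(G1) + m(G2).
Mean of G1 = (3 + (1))/2 = 4/2 = 2
Mean of G2 = (14 + (-24))/2 = -10/2 = -5
Mean of G1 + G2 = 2 + -5 = -3

-3


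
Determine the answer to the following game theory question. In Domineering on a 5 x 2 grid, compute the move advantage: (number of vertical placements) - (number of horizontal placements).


Board is 5 x 2 (rows x cols).
Left (vertical) placements: (rows-1) * cols = 4 * 2 = 8
Right (horizontal) placements: rows * (cols-1) = 5 * 1 = 5
Advantage = Left - Right = 8 - 5 = 3

3


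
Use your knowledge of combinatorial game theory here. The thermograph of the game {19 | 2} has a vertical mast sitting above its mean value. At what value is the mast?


Game = {19 | 2}, a switch {a | b} with numbers a > b.
Its thermograph has left wall a - t and right wall b + t, which meet at t = (a - b)/2, where both equal (a + b)/2. So the mast (mean value) is at (a + b)/2.
Mean = (19 + (2))/2 = 21/2 = 21/2

21/2


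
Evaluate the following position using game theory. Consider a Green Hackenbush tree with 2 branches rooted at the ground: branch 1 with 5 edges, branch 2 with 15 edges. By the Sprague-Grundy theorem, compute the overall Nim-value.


The tree has 2 branches from the ground vertex.
In Green Hackenbush, the Nim-value of a simple path of length k is k.
Branch 1: length 5, Nim-value = 5
Branch 2: length 15, Nim-value = 15
Total Nim-value = XOR of all branch values:
0 XOR 5 = 5
5 XOR 15 = 10
Nim-value of the tree = 10

10


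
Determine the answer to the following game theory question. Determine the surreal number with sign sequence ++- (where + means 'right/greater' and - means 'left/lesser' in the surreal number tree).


Sign expansion: ++-
Rule: track bounds (lo, hi), initially (-inf, +inf). On '+', the current value becomes lo and we move to the simplest number in (value, hi): value + 1 if hi = +inf, otherwise the midpoint (value + hi)/2. On '-', the current value becomes hi and we move to value - 1 if lo = -inf, otherwise the midpoint (lo + value)/2.
Start at 0.
Step 1: sign = +, move right. Bounds: (0, +inf). Value = 1
Step 2: sign = +, move right. Bounds: (1, +inf). Value = 2
Step 3: sign = -, move left. Bounds: (1, 2). Value = 3/2
The surreal number with sign expansion ++- is 3/2.

3/2


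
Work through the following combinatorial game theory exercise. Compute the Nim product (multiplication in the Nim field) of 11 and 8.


Nim multiplication is bilinear over XOR: (u XOR v) * w = (u*w) XOR (v*w).
So we split each operand into its bit components and XOR the pairwise Nim products.
11 = 1 + 2 + 8 (as XOR of powers of 2).
8 = 8 (as XOR of powers of 2).
Using the standard Nim-product table on single bits:
  2*2 = 3,   2*4 = 8,   2*8 = 12,
  4*4 = 6,   4*8 = 11,  8*8 = 13,
and  1*x = x (identity), k*l = l*k (commutative).
Pairwise Nim products:
  1 * 8 = 8
  2 * 8 = 12
  8 * 8 = 13
XOR them: 8 XOR 12 XOR 13 = 9.
Result: 11 * 8 = 9 (in Nim).

9


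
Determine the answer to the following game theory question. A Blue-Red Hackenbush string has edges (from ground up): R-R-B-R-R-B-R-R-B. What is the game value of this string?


Edges (from ground): R-R-B-R-R-B-R-R-B
By Berlekamp's sign-expansion rule, a Blue-Red Hackenbush stalk has the value of the surreal number whose sign sequence is the edge sequence with B -> + and R -> -.
Sign sequence: --+--+--+
Trace the sign expansion in the surreal number tree, starting from 0:
Edge 1: R (sign -) -> bounds (-inf, 0), value = -1
Edge 2: R (sign -) -> bounds (-inf, -1), value = -2
Edge 3: B (sign +) -> bounds (-2, -1), value = -3/2
Edge 4: R (sign -) -> bounds (-2, -3/2), value = -7/4
Edge 5: R (sign -) -> bounds (-2, -7/4), value = -15/8
Edge 6: B (sign +) -> bounds (-15/8, -7/4), value = -29/16
Edge 7: R (sign -) -> bounds (-15/8, -29/16), value = -59/32
Edge 8: R (sign -) -> bounds (-15/8, -59/32), value = -119/64
Edge 9: B (sign +) -> bounds (-119/64, -59/32), value = -237/128
Game value = -237/128

-237/128


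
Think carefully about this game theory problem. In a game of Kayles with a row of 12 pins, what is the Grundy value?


Kayles: a move removes 1 or 2 adjacent pins from a contiguous row.
Removing pins from a row of k leaves two independent rows (a, b) with a + b = k - 1 (one pin) or a + b = k - 2 (two pins); an end removal gives a = 0.
By Sprague-Grundy, G(k) = mex{ G(a) XOR G(b) } over all these splits. G(0) = 0.
G(1): splits (0,0):0^0=0 -> mex({0}) = 1
G(2): splits (0,1):0^1=1 (0,0):0^0=0 -> mex({0, 1}) = 2
G(3): splits (0,2):0^2=2 (1,1):1^1=0 (0,1):0^1=1 -> mex({0, 1, 2}) = 3
G(4): splits (0,3):0^3=3 (1,2):1^2=3 (0,2):0^2=2 (1,1):1^1=0 -> mex({0, 2, 3}) = 1
G(5): splits (0,4):0^1=1 (1,3):1^3=2 (2,2):2^2=0 (0,3):0^3=3 (1,2):1^2=3 -> mex({0, 1, 2, 3}) = 4
G(6) = mex({0, 1, 2, 4}) = 3
G(7) = mex({0, 1, 3, 4, 5}) = 2
G(8) = mex({0, 2, 3, 5, 6}) = 1
G(9) = mex({0, 1, 2, 3, 6, 7}) = 4
G(10) = mex({0, 1, 3, 4, 5, 7}) = 2
G(11) = mex({0, 1, 2, 3, 4, 5}) = 6
G(12) = mex({0, 1, 2, 3, 5, 6, 7}) = 4
Therefore G(12) = 4.

4


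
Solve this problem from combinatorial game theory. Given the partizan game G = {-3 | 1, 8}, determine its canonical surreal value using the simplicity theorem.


Left options: {-3}, max = -3
Right options: {1, 8}, min = 1
All options are numbers and max(Left) < min(Right), so by the simplicity theorem the value is the simplest (earliest-born) number strictly between -3 and 1.
Integers -2 through 0 all lie strictly between -3 and 1.
Among integers, the simplest (lowest birthday = smallest |n|; 0 is born on day 0, +-n on day n) is 0.
No non-integer in the interval can be simpler: if x is a non-integer in the interval, then floor(x) or ceil(x) also lies in the interval (the interval contains an integer), and both are proper prefixes of x's sign expansion, i.e. born earlier. So the game value is 0.
Game value = 0

0


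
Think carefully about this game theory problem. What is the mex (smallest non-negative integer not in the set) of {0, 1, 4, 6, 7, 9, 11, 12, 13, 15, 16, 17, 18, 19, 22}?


Set = {0, 1, 4, 6, 7, 9, 11, 12, 13, 15, 16, 17, 18, 19, 22}
0 is in the set.
1 is in the set.
2 is NOT in the set. This is the mex.
mex = 2

2


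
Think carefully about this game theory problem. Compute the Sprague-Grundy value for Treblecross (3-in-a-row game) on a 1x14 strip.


Treblecross: place X on empty cells; 3-in-a-row wins.
Playing within two cells of an existing X lets the opponent win at once, so sensible play treats the cells i-2..i+2 around each X as dead. The player left with no safe cell loses, so this is a normal-play take-away game on strips of safe cells.
Placing X at cell i (0-indexed) of a strip of k safe cells leaves independent strips of sizes max(0, i-2) and max(0, k-i-3). Hence G(k) = mex{ G(max(0,i-2)) XOR G(max(0,k-i-3)) : 0 <= i < k }, with G(0) = 0.
G(1): splits (0,0):0^0=0 -> mex({0}) = 1
G(2): splits (0,0):0^0=0 -> mex({0}) = 1
G(3): splits (0,0):0^0=0 -> mex({0}) = 1
G(4): splits (0,1):0^1=1 (0,0):0^0=0 -> mex({0, 1}) = 2
G(5): splits (0,2):0^1=1 (0,1):0^1=1 (0,0):0^0=0 -> mex({0, 1}) = 2
G(6) = mex({1}) = 0
G(7) = mex({0, 1, 2}) = 3
G(8) = mex({0, 1, 2}) = 3
G(9) = mex({0, 2}) = 1
G(10) = mex({0, 2, 3}) = 1
G(11) = mex({0, 3}) = 1
G(12) = mex({1, 3}) = 0
G(13) = mex({0, 1, 2, 3}) = 4
G(14) = mex({0, 1, 2}) = 3
Therefore G(14) = 3.

3


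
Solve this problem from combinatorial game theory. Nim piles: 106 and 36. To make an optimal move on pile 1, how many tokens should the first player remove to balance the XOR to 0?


Piles: 106 and 36
Current XOR: 106 XOR 36 = 78 (non-zero, so this is an N-position).
To make the XOR zero, we need to find a move that balances the piles.
For pile 1 (size 106): target = 106 XOR 78 = 36
We reduce pile 1 from 106 to 36.
Tokens removed: 106 - 36 = 70
Verification: 36 XOR 36 = 0

70


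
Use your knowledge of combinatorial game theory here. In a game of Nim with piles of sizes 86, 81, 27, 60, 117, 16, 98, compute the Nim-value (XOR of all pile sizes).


We need the XOR (exclusive or) of all pile sizes.
After XOR-ing pile 1 (size 86): 0 XOR 86 = 86
After XOR-ing pile 2 (size 81): 86 XOR 81 = 7
After XOR-ing pile 3 (size 27): 7 XOR 27 = 28
After XOR-ing pile 4 (size 60): 28 XOR 60 = 32
After XOR-ing pile 5 (size 117): 32 XOR 117 = 85
After XOR-ing pile 6 (size 16): 85 XOR 16 = 69
After XOR-ing pile 7 (size 98): 69 XOR 98 = 39
The Nim-value of this position is 39.

39


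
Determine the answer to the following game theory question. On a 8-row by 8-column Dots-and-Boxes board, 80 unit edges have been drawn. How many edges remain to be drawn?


Grid: 8 x 8 boxes, i.e. 9 rows and 9 columns of dots.
Horizontal edges: (rows + 1) * cols = 9 * 8 = 72
Vertical edges: rows * (cols + 1) = 8 * 9 = 72
Total edges: 72 + 72 = 144
Edges drawn: 80
Remaining: 144 - 80 = 64

64


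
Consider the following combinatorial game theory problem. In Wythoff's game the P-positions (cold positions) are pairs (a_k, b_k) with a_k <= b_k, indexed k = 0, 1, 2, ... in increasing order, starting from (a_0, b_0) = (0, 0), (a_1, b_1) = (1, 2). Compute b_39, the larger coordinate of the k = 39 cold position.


By Wythoff's theorem, a_k = floor(k * phi) and b_k = floor(k * phi^2) = a_k + k, where phi = (1 + sqrt(5))/2 is the golden ratio.
phi = (1 + sqrt(5))/2 = 1.618034
phi^2 = phi + 1 = 2.618034
k = 39
k * phi^2 = 39 * 2.618034 = 102.103326
b_39 = floor(k * phi^2) = 102 (check: a_39 + k = 63 + 39 = 102)

102


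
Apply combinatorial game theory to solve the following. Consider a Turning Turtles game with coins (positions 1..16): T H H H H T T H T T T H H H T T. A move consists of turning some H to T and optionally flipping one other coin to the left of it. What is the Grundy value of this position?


Coins: T H H H H T T H T T T H H H T T
Key fact: a single head at position k behaves exactly like a Nim heap of size k (turning it to T and optionally flipping a coin at j < k corresponds to moving the heap from k to j, or to 0), and heads combine as a disjunctive sum (two heads at the same place would cancel, matching j XOR j = 0). So the Nim-value is the XOR of the 1-indexed positions of the heads.
Face-up positions (1-indexed): [2, 3, 4, 5, 8, 12, 13, 14]
XOR 0 with 2: 0 XOR 2 = 2
XOR 2 with 3: 2 XOR 3 = 1
XOR 1 with 4: 1 XOR 4 = 5
XOR 5 with 5: 5 XOR 5 = 0
XOR 0 with 8: 0 XOR 8 = 8
XOR 8 with 12: 8 XOR 12 = 4
XOR 4 with 13: 4 XOR 13 = 9
XOR 9 with 14: 9 XOR 14 = 7
Nim-value = 7

7


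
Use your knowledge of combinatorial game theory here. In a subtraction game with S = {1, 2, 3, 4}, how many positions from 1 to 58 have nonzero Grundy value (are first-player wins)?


Subtraction set S = {1, 2, 3, 4}, so G(n) = n mod 5.
G(n) = 0 when n is a multiple of 5.
Multiples of 5 in [1, 58]: 11
N-positions (nonzero Grundy) = 58 - 11 = 47

47


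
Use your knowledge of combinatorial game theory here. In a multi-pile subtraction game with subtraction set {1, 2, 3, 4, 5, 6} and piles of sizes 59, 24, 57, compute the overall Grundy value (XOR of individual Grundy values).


Subtraction set: {1, 2, 3, 4, 5, 6}
For this subtraction set, G(n) = n mod 7 (period = max + 1 = 7).
Pile 1 (size 59): G(59) = 59 mod 7 = 3
Pile 2 (size 24): G(24) = 24 mod 7 = 3
Pile 3 (size 57): G(57) = 57 mod 7 = 1
Total Grundy value = XOR of all: 3 XOR 3 XOR 1 = 1

1


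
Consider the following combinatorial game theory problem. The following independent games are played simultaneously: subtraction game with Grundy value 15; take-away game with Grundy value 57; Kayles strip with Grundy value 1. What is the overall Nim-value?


By the Sprague-Grundy theorem, the Grundy value of a sum of games is the XOR of individual Grundy values.
subtraction game: Grundy value = 15. Running XOR: 0 XOR 15 = 15
take-away game: Grundy value = 57. Running XOR: 15 XOR 57 = 54
Kayles strip: Grundy value = 1. Running XOR: 54 XOR 1 = 55
The combined Grundy value is 55.

55


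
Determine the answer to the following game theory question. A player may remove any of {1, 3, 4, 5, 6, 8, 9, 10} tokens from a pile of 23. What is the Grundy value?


The subtraction set is S = {1, 3, 4, 5, 6, 8, 9, 10}.
G(k) = mex{ G(k - s) : s in S, s <= k }. We compute iteratively: G(0) = 0.
G(1) = mex({0}) = 1
G(2) = mex({1}) = 0
G(3) = mex({0}) = 1
G(4) = mex({0, 1}) = 2
G(5) = mex({0, 1, 2}) = 3
G(6) = mex({0, 1, 3}) = 2
G(7) = mex({0, 1, 2}) = 3
G(8) = mex({0, 1, 2, 3}) = 4
G(9) = mex({0, 1, 2, 3, 4}) = 5
G(10) = mex({0, 1, 2, 3, 5}) = 4
G(11) = mex({0, 1, 2, 3, 4}) = 5
G(12) = mex({0, 1, 2, 3, 4, 5}) = 6
G(13) = mex({1, 2, 3, 4, 5, 6}) = 0
G(14) = mex({0, 2, 3, 4, 5}) = 1
G(15) = mex({1, 2, 3, 4, 5, 6}) = 0
G(16) = mex({0, 2, 3, 4, 5, 6}) = 1
G(17) = mex({0, 1, 3, 4, 5, 6}) = 2
G(18) = mex({0, 1, 2, 4, 5, 6}) = 3
G(19) = mex({0, 1, 3, 4, 5}) = 2
G(20) = mex({0, 1, 2, 4, 5, 6}) = 3
G(21) = mex({0, 1, 2, 3, 5, 6}) = 4
G(22) = mex({0, 1, 2, 3, 4, 6}) = 5
Observe that G(13)..G(22) = 0, 1, 0, 1, 2, 3, 2, 3, 4, 5 repeats G(0)..G(9) = 0, 1, 0, 1, 2, 3, 2, 3, 4, 5.
For k >= max(S) = 10, G(k) is determined by the previous 10 values G(k-10)..G(k-1); a window of 10 consecutive values has recurred shifted by 13, so by induction G(k + 13) = G(k) for all k >= 0: the sequence is periodic from the start with period 13.
One period: G(0..12) = 0, 1, 0, 1, 2, 3, 2, 3, 4, 5, 4, 5, 6.
23 mod 13 = 10, so G(23) = G(10) = 4.

4


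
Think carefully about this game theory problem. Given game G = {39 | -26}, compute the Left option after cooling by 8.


Original game: {39 | -26} (a switch {a | b} with a > b).
Cooling by t (for t below the temperature (a - b)/2 = 65/2) taxes each move by t: {a | b} cooled by t is {a - t | b + t}.
Cooling amount: t = 8
Cooled Left option: 39 - 8 = 31
Cooled Right option: -26 + 8 = -18
Cooled game: {31 | -18}
Left option = 31

31


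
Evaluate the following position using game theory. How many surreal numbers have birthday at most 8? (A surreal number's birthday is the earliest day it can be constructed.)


Day 0: {|} = 0 is born. Count = 1.
Day n: the number of surreal numbers born by day n is 2^(n+1) - 1.
By day 0: 2^1 - 1 = 1
By day 1: 2^2 - 1 = 3
By day 2: 2^3 - 1 = 7
By day 3: 2^4 - 1 = 15
By day 4: 2^5 - 1 = 31
By day 5: 2^6 - 1 = 63
By day 6: 2^7 - 1 = 127
By day 7: 2^8 - 1 = 255
By day 8: 2^9 - 1 = 511
By day 8: 511 surreal numbers.

511


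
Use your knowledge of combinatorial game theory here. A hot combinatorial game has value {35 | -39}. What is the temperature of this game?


The game is {35 | -39}, a switch {a | b} with numbers a > b.
Cooling {a | b} by t gives {a - t | b + t}, which stops being hot when a - t = b + t, i.e. at t = (a - b)/2. So the temperature of a switch is (a - b)/2.
Temperature = (Left option - Right option) / 2
= (35 - (-39)) / 2
= 74 / 2
= 37

37


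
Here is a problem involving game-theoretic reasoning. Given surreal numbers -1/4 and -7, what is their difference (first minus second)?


x = -1/4, y = -7
Converting to common denominator: 4
x = -1/4, y = -28/4
x - y = -1/4 - -7 = 27/4

27/4


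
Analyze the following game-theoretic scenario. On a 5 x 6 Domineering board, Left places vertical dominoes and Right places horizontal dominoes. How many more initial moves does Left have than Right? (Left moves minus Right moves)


Board is 5 x 6 (rows x cols).
Left (vertical) placements: (rows-1) * cols = 4 * 6 = 24
Right (horizontal) placements: rows * (cols-1) = 5 * 5 = 25
Advantage = Left - Right = 24 - 25 = -1

-1


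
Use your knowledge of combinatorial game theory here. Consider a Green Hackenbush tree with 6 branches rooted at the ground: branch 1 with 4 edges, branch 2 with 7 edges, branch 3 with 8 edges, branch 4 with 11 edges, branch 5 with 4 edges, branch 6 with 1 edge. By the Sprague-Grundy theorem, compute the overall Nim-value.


The tree has 6 branches from the ground vertex.
In Green Hackenbush, the Nim-value of a simple path of length k is k.
Branch 1: length 4, Nim-value = 4
Branch 2: length 7, Nim-value = 7
Branch 3: length 8, Nim-value = 8
Branch 4: length 11, Nim-value = 11
Branch 5: length 4, Nim-value = 4
Branch 6: length 1, Nim-value = 1
Total Nim-value = XOR of all branch values:
0 XOR 4 = 4
4 XOR 7 = 3
3 XOR 8 = 11
11 XOR 11 = 0
0 XOR 4 = 4
4 XOR 1 = 5
Nim-value of the tree = 5

5
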